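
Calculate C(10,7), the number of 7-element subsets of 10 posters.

C(10,7) = 10!/(7! x 3!).

Final answer: \binom{10}{7} = 120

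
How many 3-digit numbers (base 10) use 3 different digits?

First digit: 9 (not 0). Second: 9 (not first). Third: 8, etc.
Total: 9 x 9 x 8.

Final answer: 648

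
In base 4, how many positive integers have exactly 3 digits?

Leading digit: 3 options (nonzero). Other 2 digit(s): 4 options each.
Total: 3 x 4^2.

Final answer: 48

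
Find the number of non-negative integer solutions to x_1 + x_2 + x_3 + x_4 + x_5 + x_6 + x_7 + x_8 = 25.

Stars and bars with 25 stars and 7 bars:
C(25+8-1, 8-1) = C(32,7).

Final answer: C(32,7) = 3365856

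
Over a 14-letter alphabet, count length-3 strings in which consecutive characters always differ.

Let g(n) count such strings. g(1) = 14, and each valid string of length n-1 extends in 13 ways (any symbol but the last), so g(n) = 13 g(n-1).
Total: g(3) = 14 x 13^2.

Final answer: 14 x 13^{2} = 2366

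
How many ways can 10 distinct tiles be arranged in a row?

The number of ways to arrange 10 distinct objects is 10!.

Final answer: 10! = 3628800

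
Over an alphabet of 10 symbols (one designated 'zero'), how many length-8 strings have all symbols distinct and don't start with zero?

First digit: 9 (nonzero). Second: 9 (not first). Third: 8, etc.
Total: 9 x 9 x 8 x 7 x 6 x 5 x 4 x 3.

Final answer: 1632960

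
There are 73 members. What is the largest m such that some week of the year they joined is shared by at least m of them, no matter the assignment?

There are 52 possible values for week of the year they joined. With 73 members and 52 categories, by pigeonhole: ceiling(73/52).

Final answer: 2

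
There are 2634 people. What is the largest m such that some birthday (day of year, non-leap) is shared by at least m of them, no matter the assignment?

There are 365 possible values for birthday (day of year, non-leap). With 2634 people and 365 categories, by pigeonhole: ceiling(2634/365).

Final answer: 8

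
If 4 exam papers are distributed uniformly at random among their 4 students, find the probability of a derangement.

Derangements satisfy D(n) = (n-1)(D(n-1) + D(n-2)), starting from D(0)=1, D(1)=0.
Building up: D(2)=1, D(3)=2, D(4)=9.
Total arrangements: 4! = 24.
Probability = D(4)/4! = 3/8.

Final answer: D(4)/4! = 9/24 = 0.375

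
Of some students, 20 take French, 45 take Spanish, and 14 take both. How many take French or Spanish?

|A union B| = |A| + |B| - |A intersect B| = 20 + 45 - 14.

Final answer: 51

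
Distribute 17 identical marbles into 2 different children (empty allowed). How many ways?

Stars and bars: C(n+k-1, k-1) = C(18,1).

Final answer: C(18,1) = 18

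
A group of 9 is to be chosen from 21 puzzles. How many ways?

C(21,9) = 21!/(9! x 12!).

Final answer: \binom{21}{9} = 293930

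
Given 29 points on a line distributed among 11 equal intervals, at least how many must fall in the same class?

By pigeonhole with 29 objects and 11 categories: ceiling(29/11).

Final answer: 3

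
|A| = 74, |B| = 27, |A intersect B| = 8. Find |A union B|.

|A union B| = |A| + |B| - |A intersect B| = 74 + 27 - 8.

Final answer: 93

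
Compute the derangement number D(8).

D(n) = (n-1)(D(n-1) + D(n-2)), D(0)=1, D(1)=0.
Building up: D(2)=1, D(3)=2, D(4)=9, D(5)=44, D(6)=265, D(7)=1854.
D(8) = 7 x (D(7) + D(6)) = 7 x (1854 + 265).

Final answer: D(8) = 14833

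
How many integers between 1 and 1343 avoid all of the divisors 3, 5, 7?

|div by 3|=447, |div by 5|=268, |div by 7|=191.
|div by 3&5|=89, |div by 3&7|=63, |div by 5&7|=38, |div by all|=12.
By inclusion-exclusion, divisible by at least one: 447+268+191-89-63-38+12 = 728.
Not divisible by any: 1343 - 728.

Final answer: 615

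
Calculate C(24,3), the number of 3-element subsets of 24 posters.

C(24,3) = 24!/(3! x (24-3)!).

Final answer: C(24,3) = 2024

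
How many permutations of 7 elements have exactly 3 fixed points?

Choose which 3 elements are fixed: C(7,3) = 35.
Derange the remaining 4 using D(j) = (j-1)(D(j-1) + D(j-2)), D(0)=1, D(1)=0: D(2)=1, D(3)=2, D(4)=9.
Total: 35 x 9.

Final answer: C(7,3) D(4) = 315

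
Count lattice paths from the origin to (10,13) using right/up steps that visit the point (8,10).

Paths (0,0)->(8,10): C(18,10) = 43758.
Paths (8,10)->(10,13): C(5,3) = 10.
By multiplication principle: 43758 x 10.

Final answer: 437580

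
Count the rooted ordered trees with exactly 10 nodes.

The structures are counted by the Catalan number C_n. Here n = 10 - 1 = 9.
C_n = C(2n,n)/(n+1), so C_{9} = C(18,9)/10 = 48620/10.

Final answer: C_{9} = 4862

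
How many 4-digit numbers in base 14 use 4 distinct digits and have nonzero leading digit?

The leading digit has 13 choices (anything but zero); the next has 13 (anything but the first), then 12, and so on, one fewer each time.
Total: 13 x 13 x 12 x 11.

Final answer: 22308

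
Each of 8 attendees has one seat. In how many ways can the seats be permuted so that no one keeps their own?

Use the recurrence D(n) = (n-1)(D(n-1) + D(n-2)) with D(0)=1, D(1)=0.
D(2) = 1 x (0 + 1) = 1
D(3) = 2 x (1 + 0) = 2
D(4) = 3 x (2 + 1) = 9
D(5) = 4 x (9 + 2) = 44
D(6) = 5 x (44 + 9) = 265
D(7) = 6 x (265 + 44) = 1854
D(8) = 7 x (D(7) + D(6)) = 7 x (1854 + 265)

Final answer: D(8) = 14833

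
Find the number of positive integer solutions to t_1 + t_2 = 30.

Substitute t'_i = t_i - 1 (so t'_i >= 0). Then sum t'_i = 30 - 2 = 28.
Stars and bars: C(28+2-1, 2-1) = C(29,1).

Final answer: C(29,1) = 29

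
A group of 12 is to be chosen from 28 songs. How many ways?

C(28,12) = 28!/(12! x 16!).

Final answer: \binom{28}{12} = 30421755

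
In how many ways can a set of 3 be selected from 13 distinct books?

C(13,3) = 13!/(3! x (13-3)!).

Final answer: C(13,3) = 286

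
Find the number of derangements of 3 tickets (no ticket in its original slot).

D(n) = (n-1)(D(n-1) + D(n-2)), D(0)=1, D(1)=0.
D(2) = 1 x (0 + 1) = 1
D(3) = 2 x (D(2) + D(1)) = 2 x (1 + 0)

Final answer: D(3) = 2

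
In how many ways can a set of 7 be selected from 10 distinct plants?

C(10,7) = 10!/(7! x 3!).

Final answer: \binom{10}{7} = 120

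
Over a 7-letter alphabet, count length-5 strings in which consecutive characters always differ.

First character: 7 choices. Each subsequent: 6 choices (must differ from the previous one).
Total: 7 x 6^4.

Final answer: 7 x 6^{4} = 9072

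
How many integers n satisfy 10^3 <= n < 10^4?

First digit: 9 choices (1-9). Each of the remaining 3 digits: 10 choices.
Total: 9 x 10^3.

Final answer: 9000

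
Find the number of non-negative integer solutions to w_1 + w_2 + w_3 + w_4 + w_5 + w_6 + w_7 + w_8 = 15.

Stars and bars with 15 stars and 7 bars:
C(15+8-1, 8-1) = C(22,7).

Final answer: C(22,7) = 170544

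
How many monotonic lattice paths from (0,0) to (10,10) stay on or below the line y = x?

Total monotonic paths to (10,10): C(20,10) = 184756.
A path is bad iff it touches y = x + 1; reflecting its initial segment maps bad paths bijectively onto all paths to (9,11), of which there are C(20,11) = 167960.
Valid Dyck paths: 184756 - 167960.
(These counts are the Catalan numbers.)

Final answer: C_{10} = 16796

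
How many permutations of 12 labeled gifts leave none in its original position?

Use the recurrence D(n) = (n-1)(D(n-1) + D(n-2)) with D(0)=1, D(1)=0.
D(2) = 1 x (0 + 1) = 1
D(3) = 2 x (1 + 0) = 2
D(4) = 3 x (2 + 1) = 9
D(5) = 4 x (9 + 2) = 44
D(6) = 5 x (44 + 9) = 265
D(7) = 6 x (265 + 44) = 1854
D(8) = 7 x (1854 + 265) = 14833
D(9) = 8 x (14833 + 1854) = 133496
D(10) = 9 x (133496 + 14833) = 1334961
D(11) = 10 x (1334961 + 133496) = 14684570
D(12) = 11 x (D(11) + D(10)) = 11 x (14684570 + 1334961)

Final answer: D(12) = 176214841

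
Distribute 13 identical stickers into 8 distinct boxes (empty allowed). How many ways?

Stars and bars: C(n+k-1, k-1) = C(20,7).

Final answer: C(20,7) = 77520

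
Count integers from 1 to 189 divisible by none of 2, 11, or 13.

|div by 2|=94, |div by 11|=17, |div by 13|=14.
|div by 2&11|=8, |div by 2&13|=7, |div by 11&13|=1, |div by all|=0.
By inclusion-exclusion, divisible by at least one: 94+17+14-8-7-1+0 = 109.
Not divisible by any: 189 - 109.

Final answer: 80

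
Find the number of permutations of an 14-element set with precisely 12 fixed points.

Choose which 12 elements are fixed: C(14,12) = 91.
Derange the remaining 2 using D(j) = (j-1)(D(j-1) + D(j-2)), D(0)=1, D(1)=0: D(2)=1.
Total: 91 x 1.

Final answer: C(14,12) D(2) = 91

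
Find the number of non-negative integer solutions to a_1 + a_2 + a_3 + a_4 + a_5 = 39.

Stars and bars with 39 stars and 4 bars:
C(39+5-1, 5-1) = C(43,4).

Final answer: C(43,4) = 123410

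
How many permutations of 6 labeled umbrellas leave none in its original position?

D(n) = (n-1)(D(n-1) + D(n-2)), D(0)=1, D(1)=0.
D(2) = 1 x (0 + 1) = 1
D(3) = 2 x (1 + 0) = 2
D(4) = 3 x (2 + 1) = 9
D(5) = 4 x (9 + 2) = 44
D(6) = 5 x (D(5) + D(4)) = 5 x (44 + 9)

Final answer: D(6) = 265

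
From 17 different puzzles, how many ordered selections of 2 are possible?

P(17,2) = 17!/(17-2)! = 17!/15!.

Final answer: P(17,2) = 272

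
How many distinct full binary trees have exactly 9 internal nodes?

The structures are counted by the Catalan number C_n. Here n = 9.
C_n = C(2n,n) - C(2n,n+1), so C_{9} = C(18,9) - C(18,10) = 48620 - 43758.

Final answer: C_{9} = 4862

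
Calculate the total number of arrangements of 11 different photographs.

The number of ways to arrange 11 distinct objects is 11!.

Final answer: 11! = 39916800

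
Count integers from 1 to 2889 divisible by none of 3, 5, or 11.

|div by 3|=963, |div by 5|=577, |div by 11|=262.
|div by 3&5|=192, |div by 3&11|=87, |div by 5&11|=52, |div by all|=17.
By inclusion-exclusion, divisible by at least one: 963+577+262-192-87-52+17 = 1488.
Not divisible by any: 2889 - 1488.

Final answer: 1401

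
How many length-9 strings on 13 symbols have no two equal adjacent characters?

First character: 13 choices. Each subsequent: 12 choices (must differ from the previous one).
Total: 13 x 12^8.

Final answer: 13 x 12^{8} = 5589762048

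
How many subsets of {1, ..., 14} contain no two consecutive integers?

Let a(n) count such subsets of {1, ..., n}. Either n is excluded (a(n-1) ways) or n is included, forcing n-1 out (a(n-2) ways), so a(n) = a(n-1) + a(n-2) with a(1)=2, a(2)=3.
Computing successive values: a(1)=2, a(2)=3, a(3)=5, a(4)=8, a(5)=13, a(6)=21, a(7)=34, a(8)=55, a(9)=89, a(10)=144, a(11)=233, a(12)=377, a(13)=610, a(14)=987.

Final answer: 987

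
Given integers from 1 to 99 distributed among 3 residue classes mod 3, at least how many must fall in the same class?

By pigeonhole with 99 objects and 3 categories: ceiling(99/3).

Final answer: 33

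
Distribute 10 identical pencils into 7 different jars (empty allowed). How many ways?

Stars and bars: C(n+k-1, k-1) = C(16,6).

Final answer: C(16,6) = 8008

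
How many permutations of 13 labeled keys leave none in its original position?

D(n) = (n-1)(D(n-1) + D(n-2)), D(0)=1, D(1)=0.
D(2) = 1 x (0 + 1) = 1
D(3) = 2 x (1 + 0) = 2
D(4) = 3 x (2 + 1) = 9
D(5) = 4 x (9 + 2) = 44
D(6) = 5 x (44 + 9) = 265
D(7) = 6 x (265 + 44) = 1854
D(8) = 7 x (1854 + 265) = 14833
D(9) = 8 x (14833 + 1854) = 133496
D(10) = 9 x (133496 + 14833) = 1334961
D(11) = 10 x (1334961 + 133496) = 14684570
D(12) = 11 x (14684570 + 1334961) = 176214841
D(13) = 12 x (D(12) + D(11)) = 12 x (176214841 + 14684570)

Final answer: D(13) = 2290792932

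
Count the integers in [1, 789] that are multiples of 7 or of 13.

Multiples of 7: 112. Multiples of 13: 60. Of both (lcm=91): 8.
By inclusion-exclusion: 112 + 60 - 8.

Final answer: 164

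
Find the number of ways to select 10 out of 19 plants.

C(19,10) = 19!/(10! x 9!).

Final answer: \binom{19}{10} = 92378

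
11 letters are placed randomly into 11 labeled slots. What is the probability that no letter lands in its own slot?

D(n) = (n-1)(D(n-1) + D(n-2)), D(0)=1, D(1)=0.
Building up: D(2)=1, D(3)=2, D(4)=9, D(5)=44, D(6)=265, D(7)=1854, D(8)=14833, D(9)=133496, D(10)=1334961, D(11)=14684570.
Total arrangements: 11! = 39916800.
Probability = D(11)/11! = 1468457/3991680.

Final answer: D(11)/11! = 14684570/39916800 = 0.367879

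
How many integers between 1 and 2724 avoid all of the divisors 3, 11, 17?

|div by 3|=908, |div by 11|=247, |div by 17|=160.
|div by 3&11|=82, |div by 3&17|=53, |div by 11&17|=14, |div by all|=4.
By inclusion-exclusion, divisible by at least one: 908+247+160-82-53-14+4 = 1170.
Not divisible by any: 2724 - 1170.

Final answer: 1554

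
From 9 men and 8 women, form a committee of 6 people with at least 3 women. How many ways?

Sum over valid woman counts:
C(8,3)C(9,3) = 4704
C(8,4)C(9,2) = 2520
C(8,5)C(9,1) = 504
C(8,6)C(9,0) = 28
Total: 4704 + 2520 + 504 + 28.

Final answer: 7756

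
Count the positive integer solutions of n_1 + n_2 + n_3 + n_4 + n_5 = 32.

Substitute n'_i = n_i - 1 (so n'_i >= 0). Then sum n'_i = 32 - 5 = 27.
Stars and bars: C(27+5-1, 5-1) = C(31,4).

Final answer: C(31,4) = 31465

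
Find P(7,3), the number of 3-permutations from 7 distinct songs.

P(7,3) = 7!/(7-3)! = 7!/4!.

Final answer: P(7,3) = 210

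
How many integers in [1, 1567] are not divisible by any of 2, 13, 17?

|div by 2|=783, |div by 13|=120, |div by 17|=92.
|div by 2&13|=60, |div by 2&17|=46, |div by 13&17|=7, |div by all|=3.
By inclusion-exclusion, divisible by at least one: 783+120+92-60-46-7+3 = 885.
Not divisible by any: 1567 - 885.

Final answer: 682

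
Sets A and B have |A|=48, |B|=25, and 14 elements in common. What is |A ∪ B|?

|A union B| = |A| + |B| - |A intersect B| = 48 + 25 - 14.

Final answer: 59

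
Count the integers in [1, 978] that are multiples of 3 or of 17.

Multiples of 3: 326. Multiples of 17: 57. Of both (lcm=51): 19.
By inclusion-exclusion: 326 + 57 - 19.

Final answer: 364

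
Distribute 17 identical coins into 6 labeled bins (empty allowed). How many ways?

Stars and bars: C(n+k-1, k-1) = C(22,5).

Final answer: C(22,5) = 26334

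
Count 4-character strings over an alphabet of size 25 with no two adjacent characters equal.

First character: 25 choices. Each subsequent: 24 choices (must differ from the previous one).
Total: 25 x 24^3.

Final answer: 25 x 24^{3} = 345600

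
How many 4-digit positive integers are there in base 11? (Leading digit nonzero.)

Leading digit: 10 options (nonzero). Other 3 digit(s): 11 options each.
Total: 10 x 11^3.

Final answer: 13310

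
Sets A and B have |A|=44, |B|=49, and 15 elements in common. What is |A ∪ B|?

|A union B| = |A| + |B| - |A intersect B| = 44 + 49 - 15.

Final answer: 78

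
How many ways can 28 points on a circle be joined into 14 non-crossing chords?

This is a standard Catalan-number count: the answer is C_n. Here n = 28/2 = 14.
C_n = C(2n,n) - C(2n,n+1), so C_{14} = C(28,14) - C(28,15) = 40116600 - 37442160.

Final answer: C_{14} = 2674440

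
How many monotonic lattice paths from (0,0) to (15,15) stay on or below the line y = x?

Total monotonic paths to (15,15): C(30,15) = 155117520.
Reflecting each bad path at its first crossing gives a bijection with paths to (14,16): C(30,16) = 145422675.
Valid Dyck paths: 155117520 - 145422675.
(These counts are the Catalan numbers.)

Final answer: C_{15} = 9694845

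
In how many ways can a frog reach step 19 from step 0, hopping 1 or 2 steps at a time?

Let f(n) be the number of climbs. Removing the last move (1 or 2 steps) gives f(n) = f(n-1) + f(n-2); base cases f(1)=1, f(2)=2.
Computing successive values: f(1)=1, f(2)=2, f(3)=3, f(4)=5, f(5)=8, f(6)=13, f(7)=21, f(8)=34, f(9)=55, f(10)=89, f(11)=144, f(12)=233, f(13)=377, f(14)=610, f(15)=987, f(16)=1597, f(17)=2584, f(18)=4181, f(19)=6765.

Final answer: 6765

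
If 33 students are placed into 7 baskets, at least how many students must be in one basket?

By the pigeonhole principle: ceiling(33/7).

Final answer: 5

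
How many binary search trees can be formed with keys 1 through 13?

This is a standard Catalan-number count: the answer is C_n. Here n = 13.
C_n = C(2n,n)/(n+1), so C_{13} = C(26,13)/14 = 10400600/14.

Final answer: C_{13} = 742900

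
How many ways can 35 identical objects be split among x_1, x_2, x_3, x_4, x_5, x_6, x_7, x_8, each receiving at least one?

Substitute x'_i = x_i - 1 (so x'_i >= 0). Then sum x'_i = 35 - 8 = 27.
Stars and bars: C(27+8-1, 8-1) = C(34,7).

Final answer: C(34,7) = 5379616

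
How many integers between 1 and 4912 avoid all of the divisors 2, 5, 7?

|div by 2|=2456, |div by 5|=982, |div by 7|=701.
|div by 2&5|=491, |div by 2&7|=350, |div by 5&7|=140, |div by all|=70.
By inclusion-exclusion, divisible by at least one: 2456+982+701-491-350-140+70 = 3228.
Not divisible by any: 4912 - 3228.

Final answer: 1684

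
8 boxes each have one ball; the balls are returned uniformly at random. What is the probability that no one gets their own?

D(n) = (n-1)(D(n-1) + D(n-2)), D(0)=1, D(1)=0.
Building up: D(2)=1, D(3)=2, D(4)=9, D(5)=44, D(6)=265, D(7)=1854, D(8)=14833.
Total arrangements: 8! = 40320.
Probability = D(8)/8! = 2119/5760.

Final answer: D(8)/8! = 14833/40320 = 0.367882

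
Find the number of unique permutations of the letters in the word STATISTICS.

Letters (A:1, C:1, I:2, S:3, T:3). Total letters: 10.
Permutations = 10!/(3! x 3! x 2!).

Final answer: 50400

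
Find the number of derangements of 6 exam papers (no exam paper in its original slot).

Derangements satisfy D(n) = (n-1)(D(n-1) + D(n-2)), starting from D(0)=1, D(1)=0.
D(2) = 1 x (0 + 1) = 1
D(3) = 2 x (1 + 0) = 2
D(4) = 3 x (2 + 1) = 9
D(5) = 4 x (9 + 2) = 44
D(6) = 5 x (D(5) + D(4)) = 5 x (44 + 9)

Final answer: D(6) = 265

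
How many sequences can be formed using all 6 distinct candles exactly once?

The number of ways to arrange 6 distinct objects is 6!.

Final answer: 6! = 720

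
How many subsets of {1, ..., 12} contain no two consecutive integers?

Condition on whether n belongs to the subset: if not, any valid subset of {1, ..., n-1} works (a(n-1)); if so, n-1 is excluded and the rest is a valid subset of {1, ..., n-2} (a(n-2)). Hence a(n) = a(n-1) + a(n-2), a(1)=2, a(2)=3.
Iterating the recurrence: a(1)=2, a(2)=3, a(3)=5, a(4)=8, a(5)=13, a(6)=21, a(7)=34, a(8)=55, a(9)=89, a(10)=144, a(11)=233, a(12)=377.

Final answer: 377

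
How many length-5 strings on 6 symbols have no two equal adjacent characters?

Let g(n) count such strings. g(1) = 6, and each valid string of length n-1 extends in 5 ways (any symbol but the last), so g(n) = 5 g(n-1).
Total: g(5) = 6 x 5^4.

Final answer: 6 x 5^{4} = 3750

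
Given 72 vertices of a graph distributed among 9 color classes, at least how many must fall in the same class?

By pigeonhole with 72 objects and 9 categories: ceiling(72/9).

Final answer: 8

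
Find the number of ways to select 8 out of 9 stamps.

C(9,8) = 9!/(8! x 1!).

Final answer: \binom{9}{8} = 9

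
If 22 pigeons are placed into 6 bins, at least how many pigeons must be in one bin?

By the pigeonhole principle: ceiling(22/6).

Final answer: 4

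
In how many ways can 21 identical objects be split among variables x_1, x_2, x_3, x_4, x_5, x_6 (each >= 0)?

Stars and bars with 21 stars and 5 bars:
C(21+6-1, 6-1) = C(26,5).

Final answer: C(26,5) = 65780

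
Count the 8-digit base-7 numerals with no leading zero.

In base 7, the leading digit has 6 choices (1..6); each of the remaining 7 digits has 7 choices.
Total: 6 x 7^7.

Final answer: 4941258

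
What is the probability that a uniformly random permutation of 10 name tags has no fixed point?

Derangements satisfy D(n) = (n-1)(D(n-1) + D(n-2)), starting from D(0)=1, D(1)=0.
Building up: D(2)=1, D(3)=2, D(4)=9, D(5)=44, D(6)=265, D(7)=1854, D(8)=14833, D(9)=133496, D(10)=1334961.
Total arrangements: 10! = 3628800.
Probability = D(10)/10! = 16481/44800.

Final answer: D(10)/10! = 1334961/3628800 = 0.367879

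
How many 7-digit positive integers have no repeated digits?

First digit: 9 (not 0). Second: 9 (not first). Third: 8, etc.
Total: 9 x 9 x 8 x 7 x 6 x 5 x 4.

Final answer: 544320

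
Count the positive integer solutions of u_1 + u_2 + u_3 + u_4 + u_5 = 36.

Substitute u'_i = u_i - 1 (so u'_i >= 0). Then sum u'_i = 36 - 5 = 31.
Stars and bars: C(31+5-1, 5-1) = C(35,4).

Final answer: C(35,4) = 52360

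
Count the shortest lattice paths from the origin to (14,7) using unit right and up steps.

Each path has 14 right steps and 7 up steps in some order (21 steps total).
Choose which 7 of the 21 steps are up: C(21,7).

Final answer: C(21,7) = 116280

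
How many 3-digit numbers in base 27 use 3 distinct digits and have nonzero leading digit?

The leading digit has 26 choices (anything but zero); the next has 26 (anything but the first), then 25, and so on, one fewer each time.
Total: 26 x 26 x 25.

Final answer: 16900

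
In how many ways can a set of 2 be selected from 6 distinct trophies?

C(6,2) = 6!/(2! x (6-2)!).

Final answer: C(6,2) = 15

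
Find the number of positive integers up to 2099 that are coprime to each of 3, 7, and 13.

|div by 3|=699, |div by 7|=299, |div by 13|=161.
|div by 3&7|=99, |div by 3&13|=53, |div by 7&13|=23, |div by all|=7.
By inclusion-exclusion, divisible by at least one: 699+299+161-99-53-23+7 = 991.
Not divisible by any: 2099 - 991.

Final answer: 1108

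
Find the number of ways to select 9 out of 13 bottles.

C(13,9) = 13!/(9! x 4!).

Final answer: \binom{13}{9} = 715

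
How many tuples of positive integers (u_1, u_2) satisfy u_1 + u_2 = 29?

Substitute u'_i = u_i - 1 (so u'_i >= 0). Then sum u'_i = 29 - 2 = 27.
Stars and bars: C(27+2-1, 2-1) = C(28,1).

Final answer: C(28,1) = 28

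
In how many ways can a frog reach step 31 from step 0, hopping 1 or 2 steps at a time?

Let f(n) count the ways. The last step is size 1 or 2, so f(n) = f(n-1) + f(n-2) with f(1)=1, f(2)=2.
Building up term by term: f(1)=1, f(2)=2, f(3)=3, f(4)=5, f(5)=8, f(6)=13, f(7)=21, f(8)=34, f(9)=55, f(10)=89, f(11)=144, f(12)=233, f(13)=377, f(14)=610, f(15)=987, f(16)=1597, f(17)=2584, f(18)=4181, f(19)=6765, f(20)=10946, f(21)=17711, f(22)=28657, f(23)=46368, f(24)=75025, f(25)=121393, f(26)=196418, f(27)=317811, f(28)=514229, f(29)=832040, f(30)=1346269, f(31)=2178309.

Final answer: 2178309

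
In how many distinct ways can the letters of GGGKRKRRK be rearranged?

Letters (G:3, K:3, R:3). Total letters: 9.
Permutations = 9!/(3! x 3! x 3!).

Final answer: 1680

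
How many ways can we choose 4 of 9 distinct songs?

C(9,4) = 9!/(4! x 5!).

Final answer: \binom{9}{4} = 126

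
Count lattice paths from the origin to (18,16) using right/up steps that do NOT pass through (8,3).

Total paths to (18,16): C(34,16) = 2203961430.
Paths through (8,3): C(11,3) x C(23,13) = 188770890.
Avoiding (8,3): 2203961430 - 188770890.

Final answer: 2015190540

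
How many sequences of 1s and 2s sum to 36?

Condition on the final move: it is a 1-step (f(n-1) ways to get there) or a 2-step (f(n-2) ways), so f(n) = f(n-1) + f(n-2), with f(1)=1, f(2)=2.
Iterating the recurrence: f(1)=1, f(2)=2, f(3)=3, f(4)=5, f(5)=8, f(6)=13, f(7)=21, f(8)=34, f(9)=55, f(10)=89, f(11)=144, f(12)=233, f(13)=377, f(14)=610, f(15)=987, f(16)=1597, f(17)=2584, f(18)=4181, f(19)=6765, f(20)=10946, f(21)=17711, f(22)=28657, f(23)=46368, f(24)=75025, f(25)=121393, f(26)=196418, f(27)=317811, f(28)=514229, f(29)=832040, f(30)=1346269, f(31)=2178309, f(32)=3524578, f(33)=5702887, f(34)=9227465, f(35)=14930352, f(36)=24157817.

Final answer: 24157817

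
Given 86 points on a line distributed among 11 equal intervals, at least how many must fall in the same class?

By pigeonhole with 86 objects and 11 categories: ceiling(86/11).

Final answer: 8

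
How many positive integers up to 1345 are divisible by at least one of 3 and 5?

Multiples of 3: 448. Multiples of 5: 269. Of both (lcm=15): 89.
By inclusion-exclusion: 448 + 269 - 89.

Final answer: 628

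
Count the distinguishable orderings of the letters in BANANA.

Letters (A:3, B:1, N:2). Total letters: 6.
Permutations = 6!/(3! x 2!).

Final answer: 60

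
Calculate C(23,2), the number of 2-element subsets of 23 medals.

C(23,2) = 23!/(2! x (23-2)!).

Final answer: C(23,2) = 253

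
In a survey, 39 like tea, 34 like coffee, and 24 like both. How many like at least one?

|A union B| = |A| + |B| - |A intersect B| = 39 + 34 - 24.

Final answer: 49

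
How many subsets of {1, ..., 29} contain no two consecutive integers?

Let a(n) count such subsets of {1, ..., n}. Either n is excluded (a(n-1) ways) or n is included, forcing n-1 out (a(n-2) ways), so a(n) = a(n-1) + a(n-2) with a(1)=2, a(2)=3.
Iterating the recurrence: a(1)=2, a(2)=3, a(3)=5, a(4)=8, a(5)=13, a(6)=21, a(7)=34, a(8)=55, a(9)=89, a(10)=144, a(11)=233, a(12)=377, a(13)=610, a(14)=987, a(15)=1597, a(16)=2584, a(17)=4181, a(18)=6765, a(19)=10946, a(20)=17711, a(21)=28657, a(22)=46368, a(23)=75025, a(24)=121393, a(25)=196418, a(26)=317811, a(27)=514229, a(28)=832040, a(29)=1346269.

Final answer: 1346269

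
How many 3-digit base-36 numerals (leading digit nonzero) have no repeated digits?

First digit: 35 (nonzero). Second: 35 (not first). Third: 34, etc.
Total: 35 x 35 x 34.

Final answer: 41650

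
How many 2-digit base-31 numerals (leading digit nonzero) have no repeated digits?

First digit: 30 (nonzero). Second: 30 (not first). Third: 29, etc.
Total: 30 x 30.

Final answer: 900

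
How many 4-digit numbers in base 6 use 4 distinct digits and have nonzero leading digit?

The leading digit has 5 choices (anything but zero); the next has 5 (anything but the first), then 4, and so on, one fewer each time.
Total: 5 x 5 x 4 x 3.

Final answer: 300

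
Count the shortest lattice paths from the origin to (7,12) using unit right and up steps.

Each path has 7 right steps and 12 up steps in some order (19 steps total).
Choose which 12 of the 19 steps are up: C(19,12).

Final answer: C(19,12) = 50388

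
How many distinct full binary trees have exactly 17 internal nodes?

This is a standard Catalan-number count: the answer is C_n. Here n = 17.
C_n = C(2n,n) - C(2n,n+1), so C_{17} = C(34,17) - C(34,18) = 2333606220 - 2203961430.

Final answer: C_{17} = 129644790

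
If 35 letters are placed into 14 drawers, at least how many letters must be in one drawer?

By the pigeonhole principle: ceiling(35/14).

Final answer: 3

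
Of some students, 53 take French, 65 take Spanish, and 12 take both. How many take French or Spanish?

|A union B| = |A| + |B| - |A intersect B| = 53 + 65 - 12.

Final answer: 106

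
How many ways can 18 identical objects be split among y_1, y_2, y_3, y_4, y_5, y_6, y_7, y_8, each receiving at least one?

Substitute y'_i = y_i - 1 (so y'_i >= 0). Then sum y'_i = 18 - 8 = 10.
Stars and bars: C(10+8-1, 8-1) = C(17,7).

Final answer: C(17,7) = 19448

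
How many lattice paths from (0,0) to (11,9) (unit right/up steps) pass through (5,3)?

Paths (0,0)->(5,3): C(8,3) = 56.
Paths (5,3)->(11,9): C(12,6) = 924.
By multiplication principle: 56 x 924.

Final answer: 51744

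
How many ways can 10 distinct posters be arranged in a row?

The number of ways to arrange 10 distinct objects is 10!.

Final answer: 10! = 3628800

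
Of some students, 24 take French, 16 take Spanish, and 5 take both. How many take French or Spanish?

|A union B| = |A| + |B| - |A intersect B| = 24 + 16 - 5.

Final answer: 35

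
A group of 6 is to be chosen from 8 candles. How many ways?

C(8,6) = 8!/(6! x (8-6)!).

Final answer: C(8,6) = 28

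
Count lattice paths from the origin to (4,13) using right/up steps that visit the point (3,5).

Paths (0,0)->(3,5): C(8,5) = 56.
Paths (3,5)->(4,13): C(9,8) = 9.
By multiplication principle: 56 x 9.

Final answer: 504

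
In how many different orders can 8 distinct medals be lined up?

The number of ways to arrange 8 distinct objects is 8!.

Final answer: 8! = 40320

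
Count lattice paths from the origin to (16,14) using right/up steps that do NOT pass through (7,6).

Total paths to (16,14): C(30,14) = 145422675.
Paths through (7,6): C(13,6) x C(17,8) = 41715960.
Avoiding (7,6): 145422675 - 41715960.

Final answer: 103706715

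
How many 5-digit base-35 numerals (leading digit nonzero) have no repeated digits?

The leading digit has 34 choices (anything but zero); the next has 34 (anything but the first), then 33, and so on, one fewer each time.
Total: 34 x 34 x 33 x 32 x 31.

Final answer: 37842816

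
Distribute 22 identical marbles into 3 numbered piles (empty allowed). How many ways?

Stars and bars: C(n+k-1, k-1) = C(24,2).

Final answer: C(24,2) = 276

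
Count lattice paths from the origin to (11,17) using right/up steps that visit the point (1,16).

Paths (0,0)->(1,16): C(17,16) = 17.
Paths (1,16)->(11,17): C(11,1) = 11.
By multiplication principle: 17 x 11.

Final answer: 187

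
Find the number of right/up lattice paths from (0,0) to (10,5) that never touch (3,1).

Total paths to (10,5): C(15,5) = 3003.
Paths through (3,1): C(4,1) x C(11,4) = 1320.
Avoiding (3,1): 3003 - 1320.

Final answer: 1683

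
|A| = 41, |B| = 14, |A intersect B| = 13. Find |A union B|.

|A union B| = |A| + |B| - |A intersect B| = 41 + 14 - 13.

Final answer: 42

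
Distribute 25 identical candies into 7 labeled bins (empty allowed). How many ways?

Stars and bars: C(n+k-1, k-1) = C(31,6).

Final answer: C(31,6) = 736281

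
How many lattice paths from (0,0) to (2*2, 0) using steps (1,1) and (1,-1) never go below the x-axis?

Total monotonic paths to (2,2): C(4,2) = 6.
Reflecting each bad path at its first crossing gives a bijection with paths to (1,3): C(4,3) = 4.
Valid Dyck paths: 6 - 4.
(Equivalently, C_{2} = C(4,2)/3 = 6/3.)

Final answer: C_{2} = 2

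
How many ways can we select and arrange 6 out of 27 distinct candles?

P(27,6) = 27!/(27-6)! = 27!/21!.

Final answer: P(27,6) = 213127200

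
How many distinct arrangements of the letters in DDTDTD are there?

Letters (D:4, T:2). Total letters: 6.
Permutations = 6!/(4! x 2!).

Final answer: 15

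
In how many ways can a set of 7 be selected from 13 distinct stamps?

C(13,7) = 13!/(7! x 6!).

Final answer: \binom{13}{7} = 1716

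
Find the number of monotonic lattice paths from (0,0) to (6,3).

Each path has 6 right steps and 3 up steps in some order (9 steps total).
Choose which 3 of the 9 steps are up: C(9,3).

Final answer: C(9,3) = 84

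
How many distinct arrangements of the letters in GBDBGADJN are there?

Letters (A:1, B:2, D:2, G:2, J:1, N:1). Total letters: 9.
Permutations = 9!/(2! x 2! x 2!).

Final answer: 45360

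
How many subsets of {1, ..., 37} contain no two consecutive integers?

Let a(n) count such subsets of {1, ..., n}. Either n is excluded (a(n-1) ways) or n is included, forcing n-1 out (a(n-2) ways), so a(n) = a(n-1) + a(n-2) with a(1)=2, a(2)=3.
Building up term by term: a(1)=2, a(2)=3, a(3)=5, a(4)=8, a(5)=13, a(6)=21, a(7)=34, a(8)=55, a(9)=89, a(10)=144, a(11)=233, a(12)=377, a(13)=610, a(14)=987, a(15)=1597, a(16)=2584, a(17)=4181, a(18)=6765, a(19)=10946, a(20)=17711, a(21)=28657, a(22)=46368, a(23)=75025, a(24)=121393, a(25)=196418, a(26)=317811, a(27)=514229, a(28)=832040, a(29)=1346269, a(30)=2178309, a(31)=3524578, a(32)=5702887, a(33)=9227465, a(34)=14930352, a(35)=24157817, a(36)=39088169, a(37)=63245986.

Final answer: 63245986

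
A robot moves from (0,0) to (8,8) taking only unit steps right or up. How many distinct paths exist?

Each path has 8 right steps and 8 up steps in some order (16 steps total).
Choose which 8 of the 16 steps are up: C(16,8).

Final answer: C(16,8) = 12870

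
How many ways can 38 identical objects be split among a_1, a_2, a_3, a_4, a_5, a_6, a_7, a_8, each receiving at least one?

Substitute a'_i = a_i - 1 (so a'_i >= 0). Then sum a'_i = 38 - 8 = 30.
Stars and bars: C(30+8-1, 8-1) = C(37,7).

Final answer: C(37,7) = 10295472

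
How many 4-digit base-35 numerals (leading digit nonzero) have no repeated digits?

The leading digit has 34 choices (anything but zero); the next has 34 (anything but the first), then 33, and so on, one fewer each time.
Total: 34 x 34 x 33 x 32.

Final answer: 1220736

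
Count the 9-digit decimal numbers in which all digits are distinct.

First digit: 9 (not 0). Second: 9 (not first). Third: 8, etc.
Total: 9 x 9 x 8 x 7 x 6 x 5 x 4 x 3 x 2.

Final answer: 3265920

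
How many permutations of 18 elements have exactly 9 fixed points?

Choose which 9 elements are fixed: C(18,9) = 48620.
Derange the remaining 9 using D(j) = (j-1)(D(j-1) + D(j-2)), D(0)=1, D(1)=0: D(2)=1, D(3)=2, D(4)=9, D(5)=44, D(6)=265, D(7)=1854, D(8)=14833, D(9)=133496.
Total: 48620 x 133496.

Final answer: C(18,9) D(9) = 6490575520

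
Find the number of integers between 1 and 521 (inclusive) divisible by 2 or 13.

Multiples of 2: 260. Multiples of 13: 40. Of both (lcm=26): 20.
By inclusion-exclusion: 260 + 40 - 20.

Final answer: 280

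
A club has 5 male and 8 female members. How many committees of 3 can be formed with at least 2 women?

Sum over valid woman counts:
C(8,2)C(5,1) = 140
C(8,3)C(5,0) = 56
Total: 140 + 56.

Final answer: 196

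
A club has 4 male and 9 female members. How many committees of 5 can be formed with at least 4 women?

Sum over valid woman counts:
C(9,4)C(4,1) = 504
C(9,5)C(4,0) = 126
Total: 504 + 126.

Final answer: 630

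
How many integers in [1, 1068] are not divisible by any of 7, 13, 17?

|div by 7|=152, |div by 13|=82, |div by 17|=62.
|div by 7&13|=11, |div by 7&17|=8, |div by 13&17|=4, |div by all|=0.
By inclusion-exclusion, divisible by at least one: 152+82+62-11-8-4+0 = 273.
Not divisible by any: 1068 - 273.

Final answer: 795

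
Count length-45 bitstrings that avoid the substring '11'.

Let a(n) count valid strings. If the last bit is 0 the prefix is any valid string of length n-1; if it is 1 the string must end in 01 with a valid prefix of length n-2. So a(n) = a(n-1) + a(n-2), a(1)=2, a(2)=3.
Building up term by term: a(1)=2, a(2)=3, a(3)=5, a(4)=8, a(5)=13, a(6)=21, a(7)=34, a(8)=55, a(9)=89, a(10)=144, a(11)=233, a(12)=377, a(13)=610, a(14)=987, a(15)=1597, a(16)=2584, a(17)=4181, a(18)=6765, a(19)=10946, a(20)=17711, a(21)=28657, a(22)=46368, a(23)=75025, a(24)=121393, a(25)=196418, a(26)=317811, a(27)=514229, a(28)=832040, a(29)=1346269, a(30)=2178309, a(31)=3524578, a(32)=5702887, a(33)=9227465, a(34)=14930352, a(35)=24157817, a(36)=39088169, a(37)=63245986, a(38)=102334155, a(39)=165580141, a(40)=267914296, a(41)=433494437, a(42)=701408733, a(43)=1134903170, a(44)=1836311903, a(45)=2971215073.

Final answer: 2971215073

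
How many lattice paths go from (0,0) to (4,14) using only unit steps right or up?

Each path has 4 right steps and 14 up steps in some order (18 steps total).
Choose which 14 of the 18 steps are up: C(18,14).

Final answer: C(18,14) = 3060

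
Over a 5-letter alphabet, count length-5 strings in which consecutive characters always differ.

First character: 5 choices. Each subsequent: 4 choices (must differ from the previous one).
Total: 5 x 4^4.

Final answer: 5 x 4^{4} = 1280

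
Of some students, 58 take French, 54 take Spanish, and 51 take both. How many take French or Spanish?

|A union B| = |A| + |B| - |A intersect B| = 58 + 54 - 51.

Final answer: 61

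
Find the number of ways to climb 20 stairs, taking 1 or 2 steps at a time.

Let f(n) be the number of climbs. Removing the last move (1 or 2 steps) gives f(n) = f(n-1) + f(n-2); base cases f(1)=1, f(2)=2.
Computing successive values: f(1)=1, f(2)=2, f(3)=3, f(4)=5, f(5)=8, f(6)=13, f(7)=21, f(8)=34, f(9)=55, f(10)=89, f(11)=144, f(12)=233, f(13)=377, f(14)=610, f(15)=987, f(16)=1597, f(17)=2584, f(18)=4181, f(19)=6765, f(20)=10946.

Final answer: 10946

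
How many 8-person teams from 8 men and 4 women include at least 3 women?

Sum over valid woman counts:
C(4,3)C(8,5) = 224
C(4,4)C(8,4) = 70
Total: 224 + 70.

Final answer: 294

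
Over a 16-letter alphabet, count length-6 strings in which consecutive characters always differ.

Let g(n) count such strings. g(1) = 16, and each valid string of length n-1 extends in 15 ways (any symbol but the last), so g(n) = 15 g(n-1).
Total: g(6) = 16 x 15^5.

Final answer: 16 x 15^{5} = 12150000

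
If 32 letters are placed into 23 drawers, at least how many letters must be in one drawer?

By the pigeonhole principle: ceiling(32/23).

Final answer: 2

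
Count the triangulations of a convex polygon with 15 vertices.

The structures are counted by the Catalan number C_n. Here n = 15 - 2 = 13.
Using C_0 = 1 and C_(k+1) = C_k x 2(2k+1)/(k+2), build up term by term: C_1=1, C_2=2, C_3=5, C_4=14, C_5=42, C_6=132, C_7=429, C_8=1430, C_9=4862, C_10=16796, C_11=58786, C_12=208012, C_13=742900.

Final answer: C_{13} = 742900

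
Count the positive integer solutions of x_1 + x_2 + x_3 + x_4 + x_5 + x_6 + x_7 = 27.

Substitute x'_i = x_i - 1 (so x'_i >= 0). Then sum x'_i = 27 - 7 = 20.
Stars and bars: C(20+7-1, 7-1) = C(26,6).

Final answer: C(26,6) = 230230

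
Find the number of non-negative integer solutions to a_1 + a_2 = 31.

Stars and bars with 31 stars and 1 bars:
C(31+2-1, 2-1) = C(32,1).

Final answer: C(32,1) = 32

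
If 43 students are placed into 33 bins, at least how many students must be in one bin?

By the pigeonhole principle: ceiling(43/33).

Final answer: 2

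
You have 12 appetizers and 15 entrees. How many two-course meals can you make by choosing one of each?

By the multiplication principle: 12 x 15.

Final answer: 180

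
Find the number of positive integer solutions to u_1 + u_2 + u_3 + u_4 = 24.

Substitute u'_i = u_i - 1 (so u'_i >= 0). Then sum u'_i = 24 - 4 = 20.
Stars and bars: C(20+4-1, 4-1) = C(23,3).

Final answer: C(23,3) = 1771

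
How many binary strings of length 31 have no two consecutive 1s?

Let a(n) count valid strings. If the last bit is 0 the prefix is any valid string of length n-1; if it is 1 the string must end in 01 with a valid prefix of length n-2. So a(n) = a(n-1) + a(n-2), a(1)=2, a(2)=3.
Building up term by term: a(1)=2, a(2)=3, a(3)=5, a(4)=8, a(5)=13, a(6)=21, a(7)=34, a(8)=55, a(9)=89, a(10)=144, a(11)=233, a(12)=377, a(13)=610, a(14)=987, a(15)=1597, a(16)=2584, a(17)=4181, a(18)=6765, a(19)=10946, a(20)=17711, a(21)=28657, a(22)=46368, a(23)=75025, a(24)=121393, a(25)=196418, a(26)=317811, a(27)=514229, a(28)=832040, a(29)=1346269, a(30)=2178309, a(31)=3524578.

Final answer: 3524578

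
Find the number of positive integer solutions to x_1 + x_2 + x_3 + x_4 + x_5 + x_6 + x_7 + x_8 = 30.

Substitute x'_i = x_i - 1 (so x'_i >= 0). Then sum x'_i = 30 - 8 = 22.
Stars and bars: C(22+8-1, 8-1) = C(29,7).

Final answer: C(29,7) = 1560780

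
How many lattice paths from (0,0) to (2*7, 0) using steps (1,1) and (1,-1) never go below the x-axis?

Total monotonic paths to (7,7): C(14,7) = 3432.
Paths that cross above y=x (reflection bijection): C(14,8) = 3003.
Valid Dyck paths: 3432 - 3003.
(Equivalently, C_{7} = C(14,7)/8 = 3432/8.)

Final answer: C_{7} = 429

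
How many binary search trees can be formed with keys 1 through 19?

This is counted by the nth Catalan number C_n. Here n = 19.
C_n = C(2n,n)/(n+1), so C_{19} = C(38,19)/20 = 35345263800/20.

Final answer: C_{19} = 1767263190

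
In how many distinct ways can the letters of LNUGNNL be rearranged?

Letters (G:1, L:2, N:3, U:1). Total letters: 7.
Permutations = 7!/(3! x 2!).

Final answer: 420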